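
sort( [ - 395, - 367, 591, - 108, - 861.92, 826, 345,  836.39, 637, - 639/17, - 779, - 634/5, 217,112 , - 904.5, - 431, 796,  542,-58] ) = [ - 904.5, - 861.92, -779, - 431, - 395, - 367, - 634/5, - 108 , - 58, - 639/17, 112,217,345, 542,591,  637, 796, 826, 836.39 ]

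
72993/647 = 112 + 529/647 = 112.82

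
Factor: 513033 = 3^1*41^1*43^1 *97^1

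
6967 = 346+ 6621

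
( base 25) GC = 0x19C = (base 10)412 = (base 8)634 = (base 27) f7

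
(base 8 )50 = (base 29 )1b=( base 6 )104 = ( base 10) 40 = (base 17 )26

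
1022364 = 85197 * 12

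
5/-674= - 5/674 = -  0.01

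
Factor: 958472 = 2^3*119809^1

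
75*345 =25875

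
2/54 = 1/27 = 0.04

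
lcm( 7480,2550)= 112200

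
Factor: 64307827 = 64307827^1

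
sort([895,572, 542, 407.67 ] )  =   [407.67, 542 , 572 , 895 ] 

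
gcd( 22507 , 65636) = 1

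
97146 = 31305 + 65841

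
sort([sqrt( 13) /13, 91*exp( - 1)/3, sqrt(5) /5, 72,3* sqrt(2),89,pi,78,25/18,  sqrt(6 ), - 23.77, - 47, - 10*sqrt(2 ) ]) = [ -47, - 23.77, - 10 * sqrt(2), sqrt(13 ) /13, sqrt( 5 )/5 , 25/18,sqrt(6), pi,3 * sqrt (2),  91*exp( - 1) /3,72,78,89 ] 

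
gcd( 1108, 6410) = 2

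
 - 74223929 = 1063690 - 75287619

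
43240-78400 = - 35160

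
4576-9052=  - 4476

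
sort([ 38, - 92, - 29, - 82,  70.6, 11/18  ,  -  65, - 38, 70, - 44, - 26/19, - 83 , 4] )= [ - 92,  -  83, - 82,-65, - 44,-38,  -  29, - 26/19, 11/18,4,  38,  70,70.6]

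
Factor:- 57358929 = - 3^1 * 19^2*52963^1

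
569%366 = 203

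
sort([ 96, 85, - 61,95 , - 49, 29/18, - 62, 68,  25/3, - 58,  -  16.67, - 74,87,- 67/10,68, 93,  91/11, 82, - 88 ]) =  [ - 88, - 74 , - 62,-61, - 58 ,- 49, - 16.67, - 67/10,29/18,91/11, 25/3,68, 68, 82,85,  87,93, 95, 96] 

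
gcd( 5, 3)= 1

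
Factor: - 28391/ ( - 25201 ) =89/79 = 79^( - 1)* 89^1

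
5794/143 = 5794/143 = 40.52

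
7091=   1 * 7091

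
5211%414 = 243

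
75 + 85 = 160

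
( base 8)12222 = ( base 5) 132031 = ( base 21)bjg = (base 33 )4RJ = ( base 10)5266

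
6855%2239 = 138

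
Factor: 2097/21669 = 3/31  =  3^1 * 31^( - 1 ) 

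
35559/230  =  154 + 139/230 = 154.60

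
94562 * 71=6713902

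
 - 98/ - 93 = 98/93 = 1.05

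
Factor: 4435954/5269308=2^( - 1)*3^( - 1)*11^ ( - 2)* 19^( - 1)*41^1*47^1*191^(-1)*1151^1 = 2217977/2634654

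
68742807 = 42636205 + 26106602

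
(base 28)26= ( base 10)62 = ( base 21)2k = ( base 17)3B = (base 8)76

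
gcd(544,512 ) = 32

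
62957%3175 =2632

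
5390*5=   26950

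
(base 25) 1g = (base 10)41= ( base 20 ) 21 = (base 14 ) 2D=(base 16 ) 29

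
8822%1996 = 838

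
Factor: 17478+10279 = 41^1*677^1 =27757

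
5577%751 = 320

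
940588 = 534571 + 406017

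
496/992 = 1/2  =  0.50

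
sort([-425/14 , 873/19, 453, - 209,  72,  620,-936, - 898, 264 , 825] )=[ - 936,-898, - 209,-425/14, 873/19, 72, 264,  453,620, 825] 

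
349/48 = 7 + 13/48  =  7.27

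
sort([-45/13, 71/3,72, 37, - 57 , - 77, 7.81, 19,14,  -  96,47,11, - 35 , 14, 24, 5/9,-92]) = [ - 96 , - 92, - 77, - 57, - 35 , - 45/13, 5/9, 7.81, 11, 14,14  ,  19, 71/3,24,37, 47, 72] 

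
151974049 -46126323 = 105847726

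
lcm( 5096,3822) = 15288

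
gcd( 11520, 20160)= 2880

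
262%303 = 262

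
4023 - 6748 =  - 2725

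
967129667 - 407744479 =559385188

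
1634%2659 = 1634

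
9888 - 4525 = 5363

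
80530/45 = 1789 + 5/9 = 1789.56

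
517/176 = 2 + 15/16 = 2.94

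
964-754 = 210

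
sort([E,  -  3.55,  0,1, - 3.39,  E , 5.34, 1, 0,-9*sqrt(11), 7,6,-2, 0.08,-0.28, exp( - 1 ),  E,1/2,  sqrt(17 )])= [-9*sqrt( 11),-3.55,-3.39, - 2,- 0.28,0, 0,0.08, exp( - 1) , 1/2, 1,1, E,E,E , sqrt(17), 5.34, 6,7]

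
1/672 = 1/672= 0.00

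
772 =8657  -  7885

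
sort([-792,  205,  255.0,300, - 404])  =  [- 792 , - 404, 205, 255.0, 300] 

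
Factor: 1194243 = 3^1*79^1*5039^1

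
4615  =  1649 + 2966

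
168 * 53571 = 8999928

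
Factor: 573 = 3^1 * 191^1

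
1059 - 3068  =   - 2009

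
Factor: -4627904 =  - 2^6*167^1*433^1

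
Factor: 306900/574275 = 2^2 *3^1*11^1*13^(  -  1)*19^ ( - 1) = 132/247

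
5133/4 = 1283+1/4 =1283.25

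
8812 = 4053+4759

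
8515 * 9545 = 81275675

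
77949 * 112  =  8730288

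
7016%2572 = 1872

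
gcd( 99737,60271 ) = 1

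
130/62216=65/31108 = 0.00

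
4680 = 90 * 52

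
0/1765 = 0 = 0.00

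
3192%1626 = 1566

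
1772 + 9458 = 11230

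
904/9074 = 452/4537 = 0.10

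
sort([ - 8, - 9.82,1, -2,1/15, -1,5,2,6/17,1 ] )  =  [ - 9.82,  -  8, - 2, - 1,1/15, 6/17,1,1, 2,5 ]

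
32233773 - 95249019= - 63015246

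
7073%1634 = 537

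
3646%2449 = 1197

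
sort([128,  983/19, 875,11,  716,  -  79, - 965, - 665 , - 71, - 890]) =[-965, - 890, - 665,-79, - 71, 11, 983/19,128,  716, 875]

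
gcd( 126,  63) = 63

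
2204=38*58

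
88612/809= 88612/809=109.53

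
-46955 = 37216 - 84171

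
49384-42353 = 7031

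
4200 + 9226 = 13426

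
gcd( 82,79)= 1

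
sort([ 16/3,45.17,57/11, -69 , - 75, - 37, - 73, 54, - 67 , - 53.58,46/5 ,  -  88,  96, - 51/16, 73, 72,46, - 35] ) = [ - 88, - 75, - 73, -69, - 67,-53.58,  -  37, - 35,- 51/16,  57/11 , 16/3 , 46/5,  45.17, 46, 54, 72,73,96]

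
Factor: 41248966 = 2^1*11^1*1874953^1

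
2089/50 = 2089/50 = 41.78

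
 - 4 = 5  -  9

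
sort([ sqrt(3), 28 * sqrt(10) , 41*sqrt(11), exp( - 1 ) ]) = [ exp(-1) , sqrt(3), 28*sqrt(10), 41*sqrt( 11)] 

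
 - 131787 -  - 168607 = 36820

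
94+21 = 115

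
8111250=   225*36050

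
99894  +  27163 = 127057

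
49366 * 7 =345562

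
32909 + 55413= 88322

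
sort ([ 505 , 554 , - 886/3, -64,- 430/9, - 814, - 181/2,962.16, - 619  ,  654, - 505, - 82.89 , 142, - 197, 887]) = [ - 814, - 619,  -  505, - 886/3, - 197,-181/2, - 82.89, - 64,  -  430/9,142, 505, 554,654, 887 , 962.16]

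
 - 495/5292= - 1 + 533/588 = -0.09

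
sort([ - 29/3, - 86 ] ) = [  -  86 ,-29/3] 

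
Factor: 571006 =2^1* 73^1*3911^1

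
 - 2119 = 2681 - 4800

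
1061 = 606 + 455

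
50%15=5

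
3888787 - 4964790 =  - 1076003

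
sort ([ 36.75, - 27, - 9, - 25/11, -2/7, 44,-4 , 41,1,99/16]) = [ - 27, - 9,  -  4, - 25/11, - 2/7,1,99/16 , 36.75,41, 44]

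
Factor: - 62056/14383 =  - 2^3*19^( - 1)*757^( - 1)*7757^1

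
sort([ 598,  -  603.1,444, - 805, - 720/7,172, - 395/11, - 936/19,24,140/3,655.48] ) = [ - 805, - 603.1, - 720/7,  -  936/19, -395/11,24,  140/3,172,444,598,655.48 ]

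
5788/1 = 5788 =5788.00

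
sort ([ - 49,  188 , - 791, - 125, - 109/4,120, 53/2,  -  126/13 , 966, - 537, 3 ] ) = [  -  791, - 537, - 125, - 49,-109/4,- 126/13,  3  ,  53/2,  120,188,966 ] 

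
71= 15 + 56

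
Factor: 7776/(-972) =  -2^3 = - 8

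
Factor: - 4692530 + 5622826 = 2^3* 103^1*1129^1 = 930296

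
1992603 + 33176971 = 35169574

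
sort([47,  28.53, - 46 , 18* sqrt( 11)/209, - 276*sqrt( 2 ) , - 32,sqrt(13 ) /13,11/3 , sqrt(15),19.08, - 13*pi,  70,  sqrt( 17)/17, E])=[ - 276 * sqrt(2), - 46, - 13*pi, - 32, sqrt( 17 ) /17,  sqrt( 13) /13,18*sqrt (11 )/209,E,11/3,sqrt( 15), 19.08,  28.53,47,70]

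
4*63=252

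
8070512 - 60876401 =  - 52805889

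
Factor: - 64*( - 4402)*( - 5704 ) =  - 1606976512 = - 2^10*23^1*31^2*71^1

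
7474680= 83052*90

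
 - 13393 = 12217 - 25610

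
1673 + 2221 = 3894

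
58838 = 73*806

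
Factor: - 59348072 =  - 2^3*7^1*1059787^1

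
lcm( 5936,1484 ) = 5936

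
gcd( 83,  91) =1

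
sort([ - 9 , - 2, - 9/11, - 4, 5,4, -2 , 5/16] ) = [ - 9, - 4, - 2, - 2, - 9/11, 5/16,  4,  5]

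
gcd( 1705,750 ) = 5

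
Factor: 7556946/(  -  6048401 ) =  - 2^1*3^1 * 19^1*131^( - 1) *151^1 * 439^1*46171^ ( - 1 )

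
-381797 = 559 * ( - 683)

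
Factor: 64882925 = 5^2*1609^1 * 1613^1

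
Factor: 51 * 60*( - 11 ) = - 2^2*3^2*5^1*11^1 * 17^1 = - 33660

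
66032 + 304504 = 370536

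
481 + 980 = 1461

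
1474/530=737/265 = 2.78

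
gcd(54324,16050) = 6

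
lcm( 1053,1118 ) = 90558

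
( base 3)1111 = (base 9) 44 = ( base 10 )40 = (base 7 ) 55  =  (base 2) 101000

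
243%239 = 4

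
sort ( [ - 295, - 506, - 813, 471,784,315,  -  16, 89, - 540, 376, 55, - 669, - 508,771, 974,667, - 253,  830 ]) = [ - 813,-669, - 540, - 508 , - 506,-295, - 253, - 16, 55,89,  315,376,471,667,771,784 , 830,974 ] 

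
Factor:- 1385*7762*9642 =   -  103655067540 =- 2^2*3^1*5^1*277^1*1607^1 * 3881^1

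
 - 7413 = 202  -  7615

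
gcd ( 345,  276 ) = 69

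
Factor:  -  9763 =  - 13^1 * 751^1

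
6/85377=2/28459 = 0.00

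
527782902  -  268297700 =259485202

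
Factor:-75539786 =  - 2^1*7^1 * 1559^1*3461^1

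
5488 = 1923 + 3565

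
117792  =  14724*8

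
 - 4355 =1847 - 6202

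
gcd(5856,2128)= 16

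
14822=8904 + 5918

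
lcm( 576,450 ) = 14400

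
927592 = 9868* 94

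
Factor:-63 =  - 3^2*7^1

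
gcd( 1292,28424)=1292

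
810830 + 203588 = 1014418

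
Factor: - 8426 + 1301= -3^1*5^3*19^1 = -7125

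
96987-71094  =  25893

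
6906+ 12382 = 19288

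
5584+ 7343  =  12927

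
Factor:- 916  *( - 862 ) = 789592 = 2^3 * 229^1 * 431^1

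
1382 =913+469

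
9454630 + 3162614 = 12617244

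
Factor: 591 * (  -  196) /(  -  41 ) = 2^2*3^1*7^2*41^( - 1)*197^1  =  115836/41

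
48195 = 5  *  9639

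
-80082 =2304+-82386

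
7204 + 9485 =16689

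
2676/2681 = 2676/2681 = 1.00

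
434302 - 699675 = - 265373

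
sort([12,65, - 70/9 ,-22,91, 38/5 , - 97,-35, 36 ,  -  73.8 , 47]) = [-97, - 73.8, - 35, - 22, - 70/9  ,  38/5,12 , 36,47,65,  91]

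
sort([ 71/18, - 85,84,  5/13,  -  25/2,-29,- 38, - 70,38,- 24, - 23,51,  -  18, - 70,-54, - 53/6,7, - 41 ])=[-85, - 70,- 70,-54,- 41 ,  -  38,  -  29, - 24, - 23,-18, - 25/2,-53/6,5/13,71/18,7,38,51,84]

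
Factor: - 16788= -2^2 * 3^1*1399^1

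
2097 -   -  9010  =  11107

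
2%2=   0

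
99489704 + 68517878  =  168007582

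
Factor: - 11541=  - 3^1*3847^1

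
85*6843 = 581655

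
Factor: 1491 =3^1*7^1*71^1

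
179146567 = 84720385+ 94426182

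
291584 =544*536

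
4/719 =4/719 = 0.01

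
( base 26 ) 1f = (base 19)23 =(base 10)41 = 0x29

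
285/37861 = 285/37861 = 0.01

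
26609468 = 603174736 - 576565268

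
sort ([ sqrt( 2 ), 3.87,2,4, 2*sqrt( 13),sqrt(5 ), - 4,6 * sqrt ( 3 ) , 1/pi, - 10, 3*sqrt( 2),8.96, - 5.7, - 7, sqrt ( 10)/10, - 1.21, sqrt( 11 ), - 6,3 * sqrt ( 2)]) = [ - 10,  -  7, - 6, - 5.7, - 4, - 1.21,sqrt( 10 )/10, 1/pi,sqrt( 2),2, sqrt(5), sqrt(11), 3.87, 4,3*sqrt (2), 3*sqrt( 2 ), 2*sqrt(13 ),8.96,6*sqrt( 3 ) ]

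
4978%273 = 64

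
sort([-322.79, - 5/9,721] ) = [ - 322.79, - 5/9,721]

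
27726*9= 249534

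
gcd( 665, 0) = 665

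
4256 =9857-5601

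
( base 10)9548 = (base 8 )22514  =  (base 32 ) 9ac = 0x254c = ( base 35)7RS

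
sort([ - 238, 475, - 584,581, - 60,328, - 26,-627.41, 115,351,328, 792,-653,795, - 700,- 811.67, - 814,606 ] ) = [ - 814, - 811.67, - 700, - 653, - 627.41, - 584, -238, - 60, - 26,115,328,328, 351, 475 , 581,606,792,795] 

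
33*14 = 462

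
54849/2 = 54849/2 = 27424.50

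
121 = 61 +60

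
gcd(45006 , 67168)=2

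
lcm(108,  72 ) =216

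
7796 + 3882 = 11678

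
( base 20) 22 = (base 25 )1H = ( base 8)52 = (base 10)42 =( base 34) 18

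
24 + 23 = 47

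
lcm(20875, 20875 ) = 20875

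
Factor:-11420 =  - 2^2 * 5^1* 571^1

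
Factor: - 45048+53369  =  8321 = 53^1*157^1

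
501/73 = 6 + 63/73  =  6.86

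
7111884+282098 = 7393982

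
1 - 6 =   -  5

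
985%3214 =985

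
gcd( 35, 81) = 1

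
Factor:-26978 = - 2^1 * 7^1*41^1 *47^1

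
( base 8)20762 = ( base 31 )91a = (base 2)10000111110010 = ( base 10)8690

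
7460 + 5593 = 13053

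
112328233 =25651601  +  86676632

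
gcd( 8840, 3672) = 136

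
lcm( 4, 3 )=12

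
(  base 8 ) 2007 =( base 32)107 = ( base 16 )407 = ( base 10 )1031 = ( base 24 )1IN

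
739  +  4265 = 5004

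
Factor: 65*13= 845 = 5^1*13^2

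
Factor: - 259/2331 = -3^( - 2) = - 1/9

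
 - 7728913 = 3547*( - 2179)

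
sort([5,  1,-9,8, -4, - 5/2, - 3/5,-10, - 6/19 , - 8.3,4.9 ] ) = [ - 10, - 9  , - 8.3,- 4, - 5/2,-3/5, - 6/19, 1 , 4.9, 5,8]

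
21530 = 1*21530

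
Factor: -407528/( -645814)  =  2^2*11^2*13^(  -  1)*59^( - 1) = 484/767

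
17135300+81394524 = 98529824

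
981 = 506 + 475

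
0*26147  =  0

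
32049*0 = 0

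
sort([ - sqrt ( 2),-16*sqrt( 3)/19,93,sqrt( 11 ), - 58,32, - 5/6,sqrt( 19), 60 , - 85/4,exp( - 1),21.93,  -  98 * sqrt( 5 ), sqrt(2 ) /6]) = [-98*sqrt( 5),- 58, - 85/4, - 16*sqrt( 3 )/19 , - sqrt( 2), - 5/6  ,  sqrt( 2)/6,exp( - 1 ), sqrt( 11), sqrt( 19 ), 21.93,32,60,93] 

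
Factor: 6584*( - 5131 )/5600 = -603259/100 = - 2^( - 2 ) * 5^( - 2) * 733^1 * 823^1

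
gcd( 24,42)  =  6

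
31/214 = 31/214 = 0.14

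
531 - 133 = 398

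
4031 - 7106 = -3075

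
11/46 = 11/46= 0.24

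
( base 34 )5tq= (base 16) 1a88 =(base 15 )202c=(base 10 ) 6792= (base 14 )2692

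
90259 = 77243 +13016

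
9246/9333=3082/3111=0.99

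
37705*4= 150820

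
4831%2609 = 2222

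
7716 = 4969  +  2747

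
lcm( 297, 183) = 18117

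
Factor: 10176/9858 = 2^5 * 31^( - 1) = 32/31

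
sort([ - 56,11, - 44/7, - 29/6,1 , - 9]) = [  -  56 , - 9, - 44/7 , - 29/6,  1, 11]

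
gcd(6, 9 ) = 3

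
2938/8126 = 1469/4063  =  0.36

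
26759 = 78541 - 51782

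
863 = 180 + 683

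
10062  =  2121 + 7941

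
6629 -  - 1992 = 8621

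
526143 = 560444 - 34301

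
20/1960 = 1/98  =  0.01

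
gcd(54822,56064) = 6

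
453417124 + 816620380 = 1270037504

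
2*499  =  998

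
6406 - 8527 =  - 2121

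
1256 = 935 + 321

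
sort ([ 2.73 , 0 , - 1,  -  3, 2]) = [ - 3 , - 1, 0,2,2.73] 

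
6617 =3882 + 2735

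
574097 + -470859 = 103238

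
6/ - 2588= - 3/1294 = - 0.00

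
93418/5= 18683 + 3/5 = 18683.60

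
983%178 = 93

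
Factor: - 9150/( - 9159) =2^1*5^2*43^( - 1)*61^1*71^ (-1 ) = 3050/3053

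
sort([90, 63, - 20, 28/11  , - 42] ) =[ - 42, - 20,28/11,63,90] 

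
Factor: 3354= 2^1*3^1*13^1*43^1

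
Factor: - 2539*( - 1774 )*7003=2^1*47^1*149^1*887^1*2539^1 = 31542814558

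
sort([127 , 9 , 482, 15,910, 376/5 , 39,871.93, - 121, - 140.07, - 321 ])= [ - 321, - 140.07, - 121, 9 , 15, 39,  376/5,127, 482,871.93,910 ]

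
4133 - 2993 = 1140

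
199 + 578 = 777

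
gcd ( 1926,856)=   214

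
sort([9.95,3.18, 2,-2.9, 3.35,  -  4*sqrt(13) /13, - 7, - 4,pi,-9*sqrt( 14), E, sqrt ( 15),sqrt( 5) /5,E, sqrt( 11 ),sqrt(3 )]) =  [-9*sqrt (14), - 7, - 4, - 2.9,-4*sqrt ( 13) /13,sqrt(5) /5, sqrt(3),2, E, E,pi,3.18,  sqrt(11 ),3.35,sqrt(15),9.95] 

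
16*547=8752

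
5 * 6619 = 33095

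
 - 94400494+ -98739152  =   - 193139646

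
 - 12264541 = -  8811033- 3453508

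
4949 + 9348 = 14297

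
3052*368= 1123136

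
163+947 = 1110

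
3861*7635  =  29478735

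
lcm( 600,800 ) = 2400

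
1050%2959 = 1050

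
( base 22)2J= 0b111111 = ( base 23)2H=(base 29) 25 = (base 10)63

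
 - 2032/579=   -  2032/579 = - 3.51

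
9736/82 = 4868/41 =118.73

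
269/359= 269/359 = 0.75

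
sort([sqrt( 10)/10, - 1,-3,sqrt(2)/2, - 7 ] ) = [ - 7,- 3,  -  1,sqrt(10)/10,sqrt ( 2)/2]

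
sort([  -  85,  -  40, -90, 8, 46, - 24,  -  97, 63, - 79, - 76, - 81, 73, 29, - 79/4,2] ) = [ - 97,-90,-85,-81,-79,  -  76, - 40, - 24, -79/4 , 2, 8, 29  ,  46, 63, 73] 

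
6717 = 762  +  5955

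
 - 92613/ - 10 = 92613/10 = 9261.30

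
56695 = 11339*5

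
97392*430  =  41878560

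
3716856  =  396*9386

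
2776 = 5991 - 3215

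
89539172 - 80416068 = 9123104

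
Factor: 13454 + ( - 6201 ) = 7253^1 = 7253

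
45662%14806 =1244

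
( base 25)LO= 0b1000100101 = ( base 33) gl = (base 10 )549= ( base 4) 20211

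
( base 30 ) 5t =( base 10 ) 179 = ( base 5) 1204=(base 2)10110011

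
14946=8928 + 6018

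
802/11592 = 401/5796 = 0.07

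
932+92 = 1024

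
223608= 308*726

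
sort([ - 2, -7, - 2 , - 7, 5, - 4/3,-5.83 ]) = [  -  7, - 7,  -  5.83, - 2,-2, -4/3, 5] 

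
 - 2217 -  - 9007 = 6790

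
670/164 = 335/82 = 4.09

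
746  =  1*746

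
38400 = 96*400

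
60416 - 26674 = 33742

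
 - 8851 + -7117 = - 15968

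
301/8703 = 301/8703 = 0.03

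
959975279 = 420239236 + 539736043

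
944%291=71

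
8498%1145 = 483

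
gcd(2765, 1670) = 5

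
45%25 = 20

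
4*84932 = 339728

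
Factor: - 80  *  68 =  - 5440 = - 2^6 * 5^1*17^1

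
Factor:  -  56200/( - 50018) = 100/89 = 2^2* 5^2*89^ ( - 1 ) 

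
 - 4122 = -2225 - 1897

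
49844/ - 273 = -49844/273 = -182.58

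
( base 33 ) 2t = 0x5F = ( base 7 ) 164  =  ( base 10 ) 95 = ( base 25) 3K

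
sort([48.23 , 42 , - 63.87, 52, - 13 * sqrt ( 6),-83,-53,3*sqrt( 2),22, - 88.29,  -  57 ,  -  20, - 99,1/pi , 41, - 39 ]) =[-99,-88.29, - 83, - 63.87, - 57 ,-53,-39,-13 * sqrt(6),-20,1/pi, 3* sqrt( 2 ), 22,41 , 42 , 48.23, 52]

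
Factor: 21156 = 2^2 * 3^1*41^1*43^1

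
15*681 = 10215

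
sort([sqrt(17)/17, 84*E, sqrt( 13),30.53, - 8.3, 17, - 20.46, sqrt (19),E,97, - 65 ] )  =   [ - 65, - 20.46,-8.3,sqrt(17)/17,E,sqrt(13 ),sqrt( 19) , 17 , 30.53 , 97, 84*E]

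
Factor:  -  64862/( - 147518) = 113^1*257^( - 1) = 113/257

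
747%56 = 19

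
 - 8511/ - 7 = 1215 + 6/7=1215.86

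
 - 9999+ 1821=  - 8178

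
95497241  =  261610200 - 166112959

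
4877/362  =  13 + 171/362=13.47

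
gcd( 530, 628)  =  2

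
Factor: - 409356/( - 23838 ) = 2^1* 3^1 * 29^( - 1)*83^1 = 498/29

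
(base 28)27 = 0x3F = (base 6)143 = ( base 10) 63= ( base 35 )1S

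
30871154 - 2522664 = 28348490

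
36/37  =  36/37= 0.97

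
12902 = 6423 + 6479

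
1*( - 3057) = - 3057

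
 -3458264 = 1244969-4703233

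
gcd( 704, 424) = 8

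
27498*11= 302478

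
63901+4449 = 68350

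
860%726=134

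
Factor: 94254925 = 5^2 *43^1 * 87679^1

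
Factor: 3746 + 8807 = 12553   =  12553^1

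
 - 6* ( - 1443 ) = 8658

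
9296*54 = 501984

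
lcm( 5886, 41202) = 41202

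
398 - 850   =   - 452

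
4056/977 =4+148/977 = 4.15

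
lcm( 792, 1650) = 19800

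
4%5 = 4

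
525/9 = 175/3 = 58.33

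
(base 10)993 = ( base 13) 5B5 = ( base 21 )256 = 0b1111100001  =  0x3E1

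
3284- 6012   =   - 2728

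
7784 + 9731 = 17515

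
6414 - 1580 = 4834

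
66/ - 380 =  -33/190  =  - 0.17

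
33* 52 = 1716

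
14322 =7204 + 7118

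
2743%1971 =772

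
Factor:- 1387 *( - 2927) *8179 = 19^1* 73^1*2927^1*8179^1 = 33204687071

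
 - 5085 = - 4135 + -950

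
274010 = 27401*10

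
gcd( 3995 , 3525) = 235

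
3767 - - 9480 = 13247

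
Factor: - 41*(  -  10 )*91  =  2^1*5^1*7^1*13^1*41^1 = 37310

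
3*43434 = 130302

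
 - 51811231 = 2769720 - 54580951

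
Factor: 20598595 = 5^1*4119719^1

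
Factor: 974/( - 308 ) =  -  487/154 = - 2^( - 1)*7^(-1 )*11^( - 1) * 487^1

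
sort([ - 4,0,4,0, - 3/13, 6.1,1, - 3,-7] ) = [ - 7, - 4, - 3, - 3/13 , 0,0,1, 4, 6.1]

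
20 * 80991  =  1619820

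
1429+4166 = 5595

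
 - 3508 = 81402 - 84910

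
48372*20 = 967440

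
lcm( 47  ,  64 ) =3008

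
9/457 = 9/457  =  0.02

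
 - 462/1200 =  - 1  +  123/200 = - 0.39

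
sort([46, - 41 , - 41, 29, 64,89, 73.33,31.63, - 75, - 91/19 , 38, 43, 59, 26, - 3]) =[ - 75,  -  41,  -  41, - 91/19, - 3, 26,  29, 31.63 , 38, 43, 46, 59, 64, 73.33, 89 ] 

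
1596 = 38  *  42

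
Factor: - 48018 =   -  2^1*3^1*53^1*151^1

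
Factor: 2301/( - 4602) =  - 2^( - 1) = - 1/2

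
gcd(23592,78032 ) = 8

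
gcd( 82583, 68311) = 1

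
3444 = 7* 492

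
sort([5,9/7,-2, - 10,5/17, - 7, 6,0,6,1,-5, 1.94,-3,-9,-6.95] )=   [- 10, - 9,-7, - 6.95  , - 5, - 3,-2,  0, 5/17,1, 9/7,1.94,5,  6,6]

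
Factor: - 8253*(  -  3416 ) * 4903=2^3 * 3^2 * 7^2*61^1*131^1 * 4903^1= 138226591944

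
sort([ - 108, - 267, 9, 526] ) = [ - 267,- 108,9 , 526]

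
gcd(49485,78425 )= 5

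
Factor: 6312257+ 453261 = 2^1*3382759^1 = 6765518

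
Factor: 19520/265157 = 2^6 * 5^1*61^1*265157^ ( - 1)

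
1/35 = 1/35=0.03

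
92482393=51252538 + 41229855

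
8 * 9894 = 79152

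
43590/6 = 7265=7265.00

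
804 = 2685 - 1881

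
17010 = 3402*5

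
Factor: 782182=2^1 * 103^1*3797^1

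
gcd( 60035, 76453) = 1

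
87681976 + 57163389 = 144845365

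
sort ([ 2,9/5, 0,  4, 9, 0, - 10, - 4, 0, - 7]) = [ - 10, - 7, - 4,  0,0,  0,9/5 , 2, 4,9]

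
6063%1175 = 188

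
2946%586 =16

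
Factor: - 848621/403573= - 193^1*443^(-1)*911^(-1) * 4397^1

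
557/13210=557/13210 = 0.04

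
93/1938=31/646 = 0.05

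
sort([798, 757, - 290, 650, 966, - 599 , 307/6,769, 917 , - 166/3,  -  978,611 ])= [ - 978, - 599, - 290, - 166/3, 307/6, 611, 650,757,769,798, 917, 966]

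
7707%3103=1501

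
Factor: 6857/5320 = 2^( - 3 )* 5^(-1 )*7^ ( - 1) * 19^( - 1 )*6857^1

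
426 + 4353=4779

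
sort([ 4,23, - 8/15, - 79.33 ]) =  [  -  79.33 , - 8/15,4,23 ] 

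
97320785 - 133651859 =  - 36331074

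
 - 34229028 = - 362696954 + 328467926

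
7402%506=318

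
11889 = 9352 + 2537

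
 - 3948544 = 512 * ( - 7712) 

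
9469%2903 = 760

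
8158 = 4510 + 3648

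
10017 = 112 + 9905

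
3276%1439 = 398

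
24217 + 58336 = 82553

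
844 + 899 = 1743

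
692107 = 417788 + 274319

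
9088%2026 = 984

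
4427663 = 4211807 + 215856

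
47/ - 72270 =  - 47/72270= - 0.00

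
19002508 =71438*266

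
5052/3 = 1684 = 1684.00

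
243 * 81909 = 19903887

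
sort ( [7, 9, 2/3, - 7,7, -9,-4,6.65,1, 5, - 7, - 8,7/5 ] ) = [ - 9, - 8, - 7,-7 , -4, 2/3, 1,7/5, 5, 6.65,7,7,  9]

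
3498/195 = 17 + 61/65= 17.94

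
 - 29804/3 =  - 29804/3 = -  9934.67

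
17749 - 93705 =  - 75956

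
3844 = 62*62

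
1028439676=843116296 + 185323380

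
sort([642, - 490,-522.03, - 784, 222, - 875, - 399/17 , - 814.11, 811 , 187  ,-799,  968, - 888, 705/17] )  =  [-888, - 875, - 814.11, - 799, - 784,  -  522.03, - 490, - 399/17, 705/17, 187, 222,642, 811,968] 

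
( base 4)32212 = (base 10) 934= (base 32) T6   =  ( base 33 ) SA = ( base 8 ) 1646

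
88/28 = 22/7 = 3.14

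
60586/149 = 406 + 92/149 =406.62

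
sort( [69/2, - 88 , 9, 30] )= [ - 88,9, 30,69/2]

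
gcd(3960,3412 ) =4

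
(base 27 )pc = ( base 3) 221110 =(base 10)687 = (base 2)1010101111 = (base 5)10222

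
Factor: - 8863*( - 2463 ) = 3^1  *  821^1 * 8863^1 = 21829569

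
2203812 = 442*4986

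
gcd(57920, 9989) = 1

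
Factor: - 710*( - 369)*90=2^2*3^4*5^2*41^1* 71^1 = 23579100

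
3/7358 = 3/7358 = 0.00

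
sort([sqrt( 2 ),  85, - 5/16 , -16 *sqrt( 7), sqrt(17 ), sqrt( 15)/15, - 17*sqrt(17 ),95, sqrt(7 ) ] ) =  [ - 17 * sqrt(17), - 16 * sqrt(7 ), - 5/16,sqrt(15)/15,  sqrt(2 ), sqrt(7),sqrt( 17 ),  85, 95] 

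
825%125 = 75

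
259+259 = 518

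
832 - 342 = 490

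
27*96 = 2592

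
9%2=1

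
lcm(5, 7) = 35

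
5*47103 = 235515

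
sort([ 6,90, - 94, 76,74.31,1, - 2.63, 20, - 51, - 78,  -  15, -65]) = [ -94, - 78, - 65,-51,-15, - 2.63,1, 6, 20,  74.31,76, 90]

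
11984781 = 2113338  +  9871443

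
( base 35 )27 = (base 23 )38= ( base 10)77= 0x4d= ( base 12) 65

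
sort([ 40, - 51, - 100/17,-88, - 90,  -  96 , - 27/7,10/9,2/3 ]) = [-96,  -  90, - 88,- 51, - 100/17, - 27/7,2/3,10/9, 40 ] 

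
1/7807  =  1/7807 = 0.00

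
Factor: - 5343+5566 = 223 =223^1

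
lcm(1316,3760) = 26320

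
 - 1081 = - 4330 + 3249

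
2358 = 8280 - 5922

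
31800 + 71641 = 103441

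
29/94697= 29/94697 =0.00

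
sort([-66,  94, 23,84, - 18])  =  [-66,-18, 23, 84, 94] 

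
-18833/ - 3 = 18833/3= 6277.67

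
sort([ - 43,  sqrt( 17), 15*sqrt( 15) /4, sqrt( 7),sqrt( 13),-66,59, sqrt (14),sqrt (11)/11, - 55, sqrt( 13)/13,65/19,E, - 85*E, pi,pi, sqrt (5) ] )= [ - 85*E, - 66,-55, - 43,sqrt( 13 )/13,sqrt( 11)/11,sqrt (5),sqrt(7),E, pi, pi,65/19,sqrt(13),sqrt( 14 ),sqrt( 17),15*sqrt (15)/4, 59 ]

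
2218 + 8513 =10731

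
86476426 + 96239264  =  182715690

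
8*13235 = 105880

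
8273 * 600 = 4963800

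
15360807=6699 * 2293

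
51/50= 51/50  =  1.02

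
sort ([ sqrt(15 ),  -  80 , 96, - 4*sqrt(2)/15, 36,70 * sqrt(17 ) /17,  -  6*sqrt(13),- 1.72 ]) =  [  -  80, - 6 * sqrt(13),-1.72 , - 4*sqrt( 2) /15, sqrt( 15 ),70*sqrt( 17) /17, 36, 96]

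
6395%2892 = 611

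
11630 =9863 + 1767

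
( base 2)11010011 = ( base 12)157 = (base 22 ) 9d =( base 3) 21211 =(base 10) 211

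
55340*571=31599140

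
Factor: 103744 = 2^6*1621^1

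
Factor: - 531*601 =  - 3^2*59^1 *601^1 = - 319131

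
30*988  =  29640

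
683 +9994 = 10677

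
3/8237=3/8237 = 0.00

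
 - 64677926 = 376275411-440953337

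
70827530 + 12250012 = 83077542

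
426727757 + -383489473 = 43238284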